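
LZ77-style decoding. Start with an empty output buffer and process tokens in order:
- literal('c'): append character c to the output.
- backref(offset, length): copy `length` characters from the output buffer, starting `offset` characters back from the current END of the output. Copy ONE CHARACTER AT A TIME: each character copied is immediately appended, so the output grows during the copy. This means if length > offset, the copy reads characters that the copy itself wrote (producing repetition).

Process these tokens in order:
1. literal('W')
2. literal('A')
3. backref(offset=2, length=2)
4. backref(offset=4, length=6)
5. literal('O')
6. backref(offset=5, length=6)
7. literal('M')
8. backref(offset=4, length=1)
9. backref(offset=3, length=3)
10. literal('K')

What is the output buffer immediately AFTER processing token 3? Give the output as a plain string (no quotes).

Token 1: literal('W'). Output: "W"
Token 2: literal('A'). Output: "WA"
Token 3: backref(off=2, len=2). Copied 'WA' from pos 0. Output: "WAWA"

Answer: WAWA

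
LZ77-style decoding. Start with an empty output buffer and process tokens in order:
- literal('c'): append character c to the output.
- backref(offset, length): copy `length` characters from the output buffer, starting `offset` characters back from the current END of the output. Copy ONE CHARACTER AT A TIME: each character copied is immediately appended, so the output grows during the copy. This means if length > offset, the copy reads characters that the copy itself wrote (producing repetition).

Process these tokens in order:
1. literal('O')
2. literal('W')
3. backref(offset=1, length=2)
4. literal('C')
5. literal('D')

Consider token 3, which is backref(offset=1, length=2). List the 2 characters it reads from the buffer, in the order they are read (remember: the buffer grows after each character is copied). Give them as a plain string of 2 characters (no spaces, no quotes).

Answer: WW

Derivation:
Token 1: literal('O'). Output: "O"
Token 2: literal('W'). Output: "OW"
Token 3: backref(off=1, len=2). Buffer before: "OW" (len 2)
  byte 1: read out[1]='W', append. Buffer now: "OWW"
  byte 2: read out[2]='W', append. Buffer now: "OWWW"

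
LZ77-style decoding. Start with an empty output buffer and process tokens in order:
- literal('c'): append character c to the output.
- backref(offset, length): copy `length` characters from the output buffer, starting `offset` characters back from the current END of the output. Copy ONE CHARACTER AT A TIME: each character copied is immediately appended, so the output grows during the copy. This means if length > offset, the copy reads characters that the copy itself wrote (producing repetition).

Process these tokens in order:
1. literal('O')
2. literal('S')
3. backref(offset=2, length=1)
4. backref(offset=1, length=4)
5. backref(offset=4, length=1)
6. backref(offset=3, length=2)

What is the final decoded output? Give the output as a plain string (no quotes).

Token 1: literal('O'). Output: "O"
Token 2: literal('S'). Output: "OS"
Token 3: backref(off=2, len=1). Copied 'O' from pos 0. Output: "OSO"
Token 4: backref(off=1, len=4) (overlapping!). Copied 'OOOO' from pos 2. Output: "OSOOOOO"
Token 5: backref(off=4, len=1). Copied 'O' from pos 3. Output: "OSOOOOOO"
Token 6: backref(off=3, len=2). Copied 'OO' from pos 5. Output: "OSOOOOOOOO"

Answer: OSOOOOOOOO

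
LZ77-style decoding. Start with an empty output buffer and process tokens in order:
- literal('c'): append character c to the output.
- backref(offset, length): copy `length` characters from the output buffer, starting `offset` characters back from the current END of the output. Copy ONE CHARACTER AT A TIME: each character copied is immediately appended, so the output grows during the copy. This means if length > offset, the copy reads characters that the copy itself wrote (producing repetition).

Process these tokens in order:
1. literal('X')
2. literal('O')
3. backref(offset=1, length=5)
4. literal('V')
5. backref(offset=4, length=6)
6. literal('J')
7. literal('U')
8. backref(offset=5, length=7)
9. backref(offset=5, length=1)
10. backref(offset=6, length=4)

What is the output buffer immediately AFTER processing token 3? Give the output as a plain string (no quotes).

Token 1: literal('X'). Output: "X"
Token 2: literal('O'). Output: "XO"
Token 3: backref(off=1, len=5) (overlapping!). Copied 'OOOOO' from pos 1. Output: "XOOOOOO"

Answer: XOOOOOO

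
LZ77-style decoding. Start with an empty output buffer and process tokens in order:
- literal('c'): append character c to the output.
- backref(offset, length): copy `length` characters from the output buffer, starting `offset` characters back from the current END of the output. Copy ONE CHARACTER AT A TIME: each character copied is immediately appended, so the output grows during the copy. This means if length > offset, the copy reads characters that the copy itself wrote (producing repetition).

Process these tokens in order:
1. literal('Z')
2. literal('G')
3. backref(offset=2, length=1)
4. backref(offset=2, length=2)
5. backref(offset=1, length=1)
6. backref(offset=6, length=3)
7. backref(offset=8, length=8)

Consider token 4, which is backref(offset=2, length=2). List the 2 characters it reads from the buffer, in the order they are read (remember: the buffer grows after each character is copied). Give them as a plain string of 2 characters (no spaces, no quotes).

Token 1: literal('Z'). Output: "Z"
Token 2: literal('G'). Output: "ZG"
Token 3: backref(off=2, len=1). Copied 'Z' from pos 0. Output: "ZGZ"
Token 4: backref(off=2, len=2). Buffer before: "ZGZ" (len 3)
  byte 1: read out[1]='G', append. Buffer now: "ZGZG"
  byte 2: read out[2]='Z', append. Buffer now: "ZGZGZ"

Answer: GZ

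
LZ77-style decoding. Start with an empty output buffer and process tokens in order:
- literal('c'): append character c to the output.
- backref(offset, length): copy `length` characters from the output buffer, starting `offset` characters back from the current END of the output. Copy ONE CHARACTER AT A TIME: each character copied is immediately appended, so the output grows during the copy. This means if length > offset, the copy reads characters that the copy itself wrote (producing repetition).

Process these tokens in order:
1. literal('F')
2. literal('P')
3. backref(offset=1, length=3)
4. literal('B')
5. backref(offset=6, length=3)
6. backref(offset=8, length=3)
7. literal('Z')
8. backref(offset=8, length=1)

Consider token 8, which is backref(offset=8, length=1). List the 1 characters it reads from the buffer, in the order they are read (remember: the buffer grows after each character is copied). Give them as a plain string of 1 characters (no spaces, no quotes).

Answer: B

Derivation:
Token 1: literal('F'). Output: "F"
Token 2: literal('P'). Output: "FP"
Token 3: backref(off=1, len=3) (overlapping!). Copied 'PPP' from pos 1. Output: "FPPPP"
Token 4: literal('B'). Output: "FPPPPB"
Token 5: backref(off=6, len=3). Copied 'FPP' from pos 0. Output: "FPPPPBFPP"
Token 6: backref(off=8, len=3). Copied 'PPP' from pos 1. Output: "FPPPPBFPPPPP"
Token 7: literal('Z'). Output: "FPPPPBFPPPPPZ"
Token 8: backref(off=8, len=1). Buffer before: "FPPPPBFPPPPPZ" (len 13)
  byte 1: read out[5]='B', append. Buffer now: "FPPPPBFPPPPPZB"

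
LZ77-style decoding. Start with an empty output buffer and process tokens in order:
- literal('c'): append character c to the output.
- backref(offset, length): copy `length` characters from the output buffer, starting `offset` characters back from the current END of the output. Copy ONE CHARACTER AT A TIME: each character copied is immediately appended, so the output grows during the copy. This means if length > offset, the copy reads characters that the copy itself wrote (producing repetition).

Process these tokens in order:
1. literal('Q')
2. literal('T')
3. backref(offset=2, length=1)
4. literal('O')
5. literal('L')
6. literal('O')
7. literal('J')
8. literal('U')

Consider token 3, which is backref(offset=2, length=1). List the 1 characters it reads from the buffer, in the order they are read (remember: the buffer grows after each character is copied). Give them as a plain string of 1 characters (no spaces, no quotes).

Answer: Q

Derivation:
Token 1: literal('Q'). Output: "Q"
Token 2: literal('T'). Output: "QT"
Token 3: backref(off=2, len=1). Buffer before: "QT" (len 2)
  byte 1: read out[0]='Q', append. Buffer now: "QTQ"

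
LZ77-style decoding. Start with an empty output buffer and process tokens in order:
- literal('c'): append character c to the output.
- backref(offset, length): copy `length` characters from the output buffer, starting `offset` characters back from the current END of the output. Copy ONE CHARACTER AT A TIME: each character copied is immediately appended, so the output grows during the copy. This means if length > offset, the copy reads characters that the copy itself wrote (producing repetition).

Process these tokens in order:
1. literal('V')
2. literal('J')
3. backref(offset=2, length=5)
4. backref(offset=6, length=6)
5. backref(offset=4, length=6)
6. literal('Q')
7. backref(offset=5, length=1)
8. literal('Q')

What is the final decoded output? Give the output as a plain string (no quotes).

Answer: VJVJVJVJVJVJVJVJVJVQJQ

Derivation:
Token 1: literal('V'). Output: "V"
Token 2: literal('J'). Output: "VJ"
Token 3: backref(off=2, len=5) (overlapping!). Copied 'VJVJV' from pos 0. Output: "VJVJVJV"
Token 4: backref(off=6, len=6). Copied 'JVJVJV' from pos 1. Output: "VJVJVJVJVJVJV"
Token 5: backref(off=4, len=6) (overlapping!). Copied 'JVJVJV' from pos 9. Output: "VJVJVJVJVJVJVJVJVJV"
Token 6: literal('Q'). Output: "VJVJVJVJVJVJVJVJVJVQ"
Token 7: backref(off=5, len=1). Copied 'J' from pos 15. Output: "VJVJVJVJVJVJVJVJVJVQJ"
Token 8: literal('Q'). Output: "VJVJVJVJVJVJVJVJVJVQJQ"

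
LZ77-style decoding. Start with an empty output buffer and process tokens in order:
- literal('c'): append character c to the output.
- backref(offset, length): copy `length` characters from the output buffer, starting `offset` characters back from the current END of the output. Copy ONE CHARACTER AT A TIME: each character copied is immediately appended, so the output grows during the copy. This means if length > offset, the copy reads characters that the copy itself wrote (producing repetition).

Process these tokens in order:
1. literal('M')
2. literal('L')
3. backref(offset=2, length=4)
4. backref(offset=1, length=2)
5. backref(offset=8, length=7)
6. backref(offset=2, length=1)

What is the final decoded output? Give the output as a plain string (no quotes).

Token 1: literal('M'). Output: "M"
Token 2: literal('L'). Output: "ML"
Token 3: backref(off=2, len=4) (overlapping!). Copied 'MLML' from pos 0. Output: "MLMLML"
Token 4: backref(off=1, len=2) (overlapping!). Copied 'LL' from pos 5. Output: "MLMLMLLL"
Token 5: backref(off=8, len=7). Copied 'MLMLMLL' from pos 0. Output: "MLMLMLLLMLMLMLL"
Token 6: backref(off=2, len=1). Copied 'L' from pos 13. Output: "MLMLMLLLMLMLMLLL"

Answer: MLMLMLLLMLMLMLLL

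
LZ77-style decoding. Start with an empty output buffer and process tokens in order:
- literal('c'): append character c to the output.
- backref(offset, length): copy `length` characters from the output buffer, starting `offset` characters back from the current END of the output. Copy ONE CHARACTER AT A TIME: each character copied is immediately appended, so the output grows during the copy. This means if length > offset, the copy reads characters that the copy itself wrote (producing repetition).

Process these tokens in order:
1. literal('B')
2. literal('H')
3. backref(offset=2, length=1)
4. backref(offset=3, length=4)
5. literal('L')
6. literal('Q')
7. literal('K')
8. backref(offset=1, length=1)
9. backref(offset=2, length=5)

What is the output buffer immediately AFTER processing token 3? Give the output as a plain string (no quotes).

Token 1: literal('B'). Output: "B"
Token 2: literal('H'). Output: "BH"
Token 3: backref(off=2, len=1). Copied 'B' from pos 0. Output: "BHB"

Answer: BHB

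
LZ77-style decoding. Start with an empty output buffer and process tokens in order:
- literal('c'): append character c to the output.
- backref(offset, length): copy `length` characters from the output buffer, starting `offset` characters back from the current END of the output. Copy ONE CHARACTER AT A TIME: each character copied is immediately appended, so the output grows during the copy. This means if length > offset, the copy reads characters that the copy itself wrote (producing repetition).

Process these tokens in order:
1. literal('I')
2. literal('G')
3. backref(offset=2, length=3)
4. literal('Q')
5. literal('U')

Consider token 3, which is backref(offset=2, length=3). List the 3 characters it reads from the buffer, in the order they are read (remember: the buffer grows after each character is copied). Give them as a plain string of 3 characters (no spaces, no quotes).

Answer: IGI

Derivation:
Token 1: literal('I'). Output: "I"
Token 2: literal('G'). Output: "IG"
Token 3: backref(off=2, len=3). Buffer before: "IG" (len 2)
  byte 1: read out[0]='I', append. Buffer now: "IGI"
  byte 2: read out[1]='G', append. Buffer now: "IGIG"
  byte 3: read out[2]='I', append. Buffer now: "IGIGI"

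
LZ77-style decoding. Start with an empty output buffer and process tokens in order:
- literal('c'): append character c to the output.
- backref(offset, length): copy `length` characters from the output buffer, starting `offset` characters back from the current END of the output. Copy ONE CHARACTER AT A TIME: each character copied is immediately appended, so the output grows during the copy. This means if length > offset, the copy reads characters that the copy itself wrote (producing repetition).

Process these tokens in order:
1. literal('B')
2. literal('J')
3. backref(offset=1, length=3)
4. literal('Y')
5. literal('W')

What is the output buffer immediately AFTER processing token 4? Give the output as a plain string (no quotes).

Answer: BJJJJY

Derivation:
Token 1: literal('B'). Output: "B"
Token 2: literal('J'). Output: "BJ"
Token 3: backref(off=1, len=3) (overlapping!). Copied 'JJJ' from pos 1. Output: "BJJJJ"
Token 4: literal('Y'). Output: "BJJJJY"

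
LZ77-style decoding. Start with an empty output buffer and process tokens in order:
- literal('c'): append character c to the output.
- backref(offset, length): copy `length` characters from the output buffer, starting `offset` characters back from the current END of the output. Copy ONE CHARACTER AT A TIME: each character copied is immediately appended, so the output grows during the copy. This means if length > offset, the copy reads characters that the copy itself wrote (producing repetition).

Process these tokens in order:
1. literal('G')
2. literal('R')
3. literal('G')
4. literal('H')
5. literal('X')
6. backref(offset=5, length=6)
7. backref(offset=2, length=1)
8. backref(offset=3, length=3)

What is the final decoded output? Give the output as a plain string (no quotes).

Answer: GRGHXGRGHXGXXGX

Derivation:
Token 1: literal('G'). Output: "G"
Token 2: literal('R'). Output: "GR"
Token 3: literal('G'). Output: "GRG"
Token 4: literal('H'). Output: "GRGH"
Token 5: literal('X'). Output: "GRGHX"
Token 6: backref(off=5, len=6) (overlapping!). Copied 'GRGHXG' from pos 0. Output: "GRGHXGRGHXG"
Token 7: backref(off=2, len=1). Copied 'X' from pos 9. Output: "GRGHXGRGHXGX"
Token 8: backref(off=3, len=3). Copied 'XGX' from pos 9. Output: "GRGHXGRGHXGXXGX"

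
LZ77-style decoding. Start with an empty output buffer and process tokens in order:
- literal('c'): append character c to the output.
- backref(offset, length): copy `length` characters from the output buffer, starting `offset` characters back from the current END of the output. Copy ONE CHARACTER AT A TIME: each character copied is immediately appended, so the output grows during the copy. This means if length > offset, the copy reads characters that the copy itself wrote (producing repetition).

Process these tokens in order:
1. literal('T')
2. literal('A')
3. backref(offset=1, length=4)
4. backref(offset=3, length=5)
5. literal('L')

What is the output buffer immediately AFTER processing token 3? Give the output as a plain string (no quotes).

Answer: TAAAAA

Derivation:
Token 1: literal('T'). Output: "T"
Token 2: literal('A'). Output: "TA"
Token 3: backref(off=1, len=4) (overlapping!). Copied 'AAAA' from pos 1. Output: "TAAAAA"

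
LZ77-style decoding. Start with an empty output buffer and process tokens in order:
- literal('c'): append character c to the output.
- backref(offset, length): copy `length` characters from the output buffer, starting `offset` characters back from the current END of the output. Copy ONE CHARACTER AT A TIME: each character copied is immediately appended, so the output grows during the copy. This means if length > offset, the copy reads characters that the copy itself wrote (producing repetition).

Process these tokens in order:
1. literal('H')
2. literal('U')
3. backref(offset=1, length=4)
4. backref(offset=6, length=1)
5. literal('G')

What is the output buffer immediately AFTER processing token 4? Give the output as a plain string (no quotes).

Token 1: literal('H'). Output: "H"
Token 2: literal('U'). Output: "HU"
Token 3: backref(off=1, len=4) (overlapping!). Copied 'UUUU' from pos 1. Output: "HUUUUU"
Token 4: backref(off=6, len=1). Copied 'H' from pos 0. Output: "HUUUUUH"

Answer: HUUUUUH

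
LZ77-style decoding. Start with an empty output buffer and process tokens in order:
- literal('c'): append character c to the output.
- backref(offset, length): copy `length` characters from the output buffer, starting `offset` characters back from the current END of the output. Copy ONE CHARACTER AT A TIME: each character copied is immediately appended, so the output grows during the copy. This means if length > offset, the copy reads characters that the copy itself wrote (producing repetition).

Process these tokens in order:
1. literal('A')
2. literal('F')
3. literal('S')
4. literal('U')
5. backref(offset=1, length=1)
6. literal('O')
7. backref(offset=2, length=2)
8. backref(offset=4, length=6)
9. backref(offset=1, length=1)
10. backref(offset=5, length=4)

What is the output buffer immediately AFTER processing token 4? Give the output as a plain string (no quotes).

Answer: AFSU

Derivation:
Token 1: literal('A'). Output: "A"
Token 2: literal('F'). Output: "AF"
Token 3: literal('S'). Output: "AFS"
Token 4: literal('U'). Output: "AFSU"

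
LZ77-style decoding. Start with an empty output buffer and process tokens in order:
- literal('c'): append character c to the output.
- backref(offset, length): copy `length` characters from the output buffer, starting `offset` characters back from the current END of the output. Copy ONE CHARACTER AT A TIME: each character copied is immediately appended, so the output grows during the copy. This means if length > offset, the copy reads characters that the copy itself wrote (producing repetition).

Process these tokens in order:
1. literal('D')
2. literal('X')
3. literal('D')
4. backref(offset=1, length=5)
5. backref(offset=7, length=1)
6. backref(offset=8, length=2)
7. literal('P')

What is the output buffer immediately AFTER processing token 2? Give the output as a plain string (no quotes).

Answer: DX

Derivation:
Token 1: literal('D'). Output: "D"
Token 2: literal('X'). Output: "DX"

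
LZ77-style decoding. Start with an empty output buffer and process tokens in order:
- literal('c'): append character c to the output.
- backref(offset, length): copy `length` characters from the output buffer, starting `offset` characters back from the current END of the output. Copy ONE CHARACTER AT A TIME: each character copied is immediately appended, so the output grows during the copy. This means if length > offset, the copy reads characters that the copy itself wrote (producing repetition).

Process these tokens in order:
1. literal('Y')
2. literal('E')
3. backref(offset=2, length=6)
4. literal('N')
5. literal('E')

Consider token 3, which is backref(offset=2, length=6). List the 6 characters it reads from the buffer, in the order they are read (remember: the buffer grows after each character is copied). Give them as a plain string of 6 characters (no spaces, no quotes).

Token 1: literal('Y'). Output: "Y"
Token 2: literal('E'). Output: "YE"
Token 3: backref(off=2, len=6). Buffer before: "YE" (len 2)
  byte 1: read out[0]='Y', append. Buffer now: "YEY"
  byte 2: read out[1]='E', append. Buffer now: "YEYE"
  byte 3: read out[2]='Y', append. Buffer now: "YEYEY"
  byte 4: read out[3]='E', append. Buffer now: "YEYEYE"
  byte 5: read out[4]='Y', append. Buffer now: "YEYEYEY"
  byte 6: read out[5]='E', append. Buffer now: "YEYEYEYE"

Answer: YEYEYE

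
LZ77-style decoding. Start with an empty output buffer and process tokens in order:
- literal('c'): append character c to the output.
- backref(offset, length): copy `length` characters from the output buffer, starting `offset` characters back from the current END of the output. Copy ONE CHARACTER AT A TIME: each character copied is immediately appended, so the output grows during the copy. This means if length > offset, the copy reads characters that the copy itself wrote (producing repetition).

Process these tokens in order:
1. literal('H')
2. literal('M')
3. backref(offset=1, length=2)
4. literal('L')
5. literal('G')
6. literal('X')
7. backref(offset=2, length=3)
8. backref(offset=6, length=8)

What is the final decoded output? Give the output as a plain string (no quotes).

Answer: HMMMLGXGXGLGXGXGLG

Derivation:
Token 1: literal('H'). Output: "H"
Token 2: literal('M'). Output: "HM"
Token 3: backref(off=1, len=2) (overlapping!). Copied 'MM' from pos 1. Output: "HMMM"
Token 4: literal('L'). Output: "HMMML"
Token 5: literal('G'). Output: "HMMMLG"
Token 6: literal('X'). Output: "HMMMLGX"
Token 7: backref(off=2, len=3) (overlapping!). Copied 'GXG' from pos 5. Output: "HMMMLGXGXG"
Token 8: backref(off=6, len=8) (overlapping!). Copied 'LGXGXGLG' from pos 4. Output: "HMMMLGXGXGLGXGXGLG"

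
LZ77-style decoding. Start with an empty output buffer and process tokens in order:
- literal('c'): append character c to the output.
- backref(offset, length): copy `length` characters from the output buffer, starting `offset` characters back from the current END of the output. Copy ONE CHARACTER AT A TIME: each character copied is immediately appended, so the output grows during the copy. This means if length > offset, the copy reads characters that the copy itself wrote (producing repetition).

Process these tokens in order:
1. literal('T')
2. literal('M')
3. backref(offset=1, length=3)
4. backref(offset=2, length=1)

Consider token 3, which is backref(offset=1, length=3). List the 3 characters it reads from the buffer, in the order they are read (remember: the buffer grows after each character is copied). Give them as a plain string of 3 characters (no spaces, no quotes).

Answer: MMM

Derivation:
Token 1: literal('T'). Output: "T"
Token 2: literal('M'). Output: "TM"
Token 3: backref(off=1, len=3). Buffer before: "TM" (len 2)
  byte 1: read out[1]='M', append. Buffer now: "TMM"
  byte 2: read out[2]='M', append. Buffer now: "TMMM"
  byte 3: read out[3]='M', append. Buffer now: "TMMMM"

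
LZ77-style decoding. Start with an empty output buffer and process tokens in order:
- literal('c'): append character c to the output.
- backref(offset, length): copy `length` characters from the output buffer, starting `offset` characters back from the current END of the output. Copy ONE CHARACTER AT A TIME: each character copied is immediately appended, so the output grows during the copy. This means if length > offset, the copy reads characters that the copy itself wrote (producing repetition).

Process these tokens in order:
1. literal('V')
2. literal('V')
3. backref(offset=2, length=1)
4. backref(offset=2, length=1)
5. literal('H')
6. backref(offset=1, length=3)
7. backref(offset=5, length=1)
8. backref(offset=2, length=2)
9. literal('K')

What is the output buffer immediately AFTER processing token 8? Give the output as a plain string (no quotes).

Answer: VVVVHHHHVHV

Derivation:
Token 1: literal('V'). Output: "V"
Token 2: literal('V'). Output: "VV"
Token 3: backref(off=2, len=1). Copied 'V' from pos 0. Output: "VVV"
Token 4: backref(off=2, len=1). Copied 'V' from pos 1. Output: "VVVV"
Token 5: literal('H'). Output: "VVVVH"
Token 6: backref(off=1, len=3) (overlapping!). Copied 'HHH' from pos 4. Output: "VVVVHHHH"
Token 7: backref(off=5, len=1). Copied 'V' from pos 3. Output: "VVVVHHHHV"
Token 8: backref(off=2, len=2). Copied 'HV' from pos 7. Output: "VVVVHHHHVHV"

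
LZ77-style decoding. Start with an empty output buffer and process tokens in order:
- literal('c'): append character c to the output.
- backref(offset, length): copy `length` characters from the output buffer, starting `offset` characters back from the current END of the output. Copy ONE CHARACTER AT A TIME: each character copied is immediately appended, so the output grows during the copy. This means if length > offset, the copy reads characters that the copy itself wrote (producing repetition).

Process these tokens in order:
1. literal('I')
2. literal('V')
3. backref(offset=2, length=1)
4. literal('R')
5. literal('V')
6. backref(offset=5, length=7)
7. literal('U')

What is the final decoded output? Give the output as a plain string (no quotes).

Token 1: literal('I'). Output: "I"
Token 2: literal('V'). Output: "IV"
Token 3: backref(off=2, len=1). Copied 'I' from pos 0. Output: "IVI"
Token 4: literal('R'). Output: "IVIR"
Token 5: literal('V'). Output: "IVIRV"
Token 6: backref(off=5, len=7) (overlapping!). Copied 'IVIRVIV' from pos 0. Output: "IVIRVIVIRVIV"
Token 7: literal('U'). Output: "IVIRVIVIRVIVU"

Answer: IVIRVIVIRVIVU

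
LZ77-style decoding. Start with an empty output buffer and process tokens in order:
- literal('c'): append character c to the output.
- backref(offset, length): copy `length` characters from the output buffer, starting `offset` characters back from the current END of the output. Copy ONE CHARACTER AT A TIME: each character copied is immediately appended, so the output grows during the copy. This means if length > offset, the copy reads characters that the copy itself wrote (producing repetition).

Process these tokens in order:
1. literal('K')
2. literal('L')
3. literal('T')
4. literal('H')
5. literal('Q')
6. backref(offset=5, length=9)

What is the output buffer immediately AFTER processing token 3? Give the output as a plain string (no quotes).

Answer: KLT

Derivation:
Token 1: literal('K'). Output: "K"
Token 2: literal('L'). Output: "KL"
Token 3: literal('T'). Output: "KLT"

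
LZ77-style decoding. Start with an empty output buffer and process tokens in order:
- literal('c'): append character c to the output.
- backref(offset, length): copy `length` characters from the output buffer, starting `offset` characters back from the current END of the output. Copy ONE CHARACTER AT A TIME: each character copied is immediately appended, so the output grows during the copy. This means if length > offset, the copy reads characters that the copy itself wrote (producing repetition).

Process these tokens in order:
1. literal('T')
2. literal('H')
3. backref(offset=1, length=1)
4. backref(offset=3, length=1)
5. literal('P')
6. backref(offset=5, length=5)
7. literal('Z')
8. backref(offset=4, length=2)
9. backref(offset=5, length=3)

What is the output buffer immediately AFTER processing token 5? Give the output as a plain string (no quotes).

Answer: THHTP

Derivation:
Token 1: literal('T'). Output: "T"
Token 2: literal('H'). Output: "TH"
Token 3: backref(off=1, len=1). Copied 'H' from pos 1. Output: "THH"
Token 4: backref(off=3, len=1). Copied 'T' from pos 0. Output: "THHT"
Token 5: literal('P'). Output: "THHTP"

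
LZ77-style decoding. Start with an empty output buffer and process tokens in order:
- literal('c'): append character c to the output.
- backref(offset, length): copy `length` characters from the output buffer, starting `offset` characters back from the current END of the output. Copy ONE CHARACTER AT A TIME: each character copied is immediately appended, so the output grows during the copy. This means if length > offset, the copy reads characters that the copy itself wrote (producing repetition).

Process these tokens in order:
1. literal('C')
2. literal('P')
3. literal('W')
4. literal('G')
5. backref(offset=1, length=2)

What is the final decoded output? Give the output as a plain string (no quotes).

Answer: CPWGGG

Derivation:
Token 1: literal('C'). Output: "C"
Token 2: literal('P'). Output: "CP"
Token 3: literal('W'). Output: "CPW"
Token 4: literal('G'). Output: "CPWG"
Token 5: backref(off=1, len=2) (overlapping!). Copied 'GG' from pos 3. Output: "CPWGGG"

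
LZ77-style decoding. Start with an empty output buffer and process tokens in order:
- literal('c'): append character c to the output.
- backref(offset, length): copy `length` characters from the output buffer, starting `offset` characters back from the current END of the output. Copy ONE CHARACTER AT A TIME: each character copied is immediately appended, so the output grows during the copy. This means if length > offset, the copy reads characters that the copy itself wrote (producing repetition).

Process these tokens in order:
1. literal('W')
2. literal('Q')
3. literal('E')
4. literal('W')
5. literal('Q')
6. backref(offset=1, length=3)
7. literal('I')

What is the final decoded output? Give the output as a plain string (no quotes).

Answer: WQEWQQQQI

Derivation:
Token 1: literal('W'). Output: "W"
Token 2: literal('Q'). Output: "WQ"
Token 3: literal('E'). Output: "WQE"
Token 4: literal('W'). Output: "WQEW"
Token 5: literal('Q'). Output: "WQEWQ"
Token 6: backref(off=1, len=3) (overlapping!). Copied 'QQQ' from pos 4. Output: "WQEWQQQQ"
Token 7: literal('I'). Output: "WQEWQQQQI"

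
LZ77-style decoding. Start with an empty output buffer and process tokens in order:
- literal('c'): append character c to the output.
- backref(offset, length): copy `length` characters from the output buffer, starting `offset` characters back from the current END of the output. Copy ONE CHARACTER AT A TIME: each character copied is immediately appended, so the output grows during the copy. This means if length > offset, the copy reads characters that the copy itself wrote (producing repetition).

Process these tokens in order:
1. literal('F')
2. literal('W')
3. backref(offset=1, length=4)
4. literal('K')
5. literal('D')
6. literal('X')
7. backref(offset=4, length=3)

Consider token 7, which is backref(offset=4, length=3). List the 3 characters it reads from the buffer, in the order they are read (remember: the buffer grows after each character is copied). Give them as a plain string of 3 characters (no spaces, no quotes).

Token 1: literal('F'). Output: "F"
Token 2: literal('W'). Output: "FW"
Token 3: backref(off=1, len=4) (overlapping!). Copied 'WWWW' from pos 1. Output: "FWWWWW"
Token 4: literal('K'). Output: "FWWWWWK"
Token 5: literal('D'). Output: "FWWWWWKD"
Token 6: literal('X'). Output: "FWWWWWKDX"
Token 7: backref(off=4, len=3). Buffer before: "FWWWWWKDX" (len 9)
  byte 1: read out[5]='W', append. Buffer now: "FWWWWWKDXW"
  byte 2: read out[6]='K', append. Buffer now: "FWWWWWKDXWK"
  byte 3: read out[7]='D', append. Buffer now: "FWWWWWKDXWKD"

Answer: WKD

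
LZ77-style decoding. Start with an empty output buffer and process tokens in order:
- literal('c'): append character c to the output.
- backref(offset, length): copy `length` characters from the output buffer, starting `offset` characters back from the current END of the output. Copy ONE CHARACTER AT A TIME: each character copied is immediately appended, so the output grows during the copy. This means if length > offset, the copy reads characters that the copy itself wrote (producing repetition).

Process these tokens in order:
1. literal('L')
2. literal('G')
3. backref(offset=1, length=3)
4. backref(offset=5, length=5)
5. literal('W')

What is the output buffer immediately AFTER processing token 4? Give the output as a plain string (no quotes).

Token 1: literal('L'). Output: "L"
Token 2: literal('G'). Output: "LG"
Token 3: backref(off=1, len=3) (overlapping!). Copied 'GGG' from pos 1. Output: "LGGGG"
Token 4: backref(off=5, len=5). Copied 'LGGGG' from pos 0. Output: "LGGGGLGGGG"

Answer: LGGGGLGGGG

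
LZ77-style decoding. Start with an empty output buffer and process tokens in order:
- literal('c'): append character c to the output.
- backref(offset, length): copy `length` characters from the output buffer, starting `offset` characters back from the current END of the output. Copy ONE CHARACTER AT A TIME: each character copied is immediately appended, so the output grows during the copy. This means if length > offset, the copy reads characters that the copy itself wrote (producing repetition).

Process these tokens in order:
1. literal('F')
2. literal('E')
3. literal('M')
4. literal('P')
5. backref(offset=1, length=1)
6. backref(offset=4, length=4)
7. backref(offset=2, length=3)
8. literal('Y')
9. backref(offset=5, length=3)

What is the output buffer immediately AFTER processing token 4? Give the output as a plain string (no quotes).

Token 1: literal('F'). Output: "F"
Token 2: literal('E'). Output: "FE"
Token 3: literal('M'). Output: "FEM"
Token 4: literal('P'). Output: "FEMP"

Answer: FEMP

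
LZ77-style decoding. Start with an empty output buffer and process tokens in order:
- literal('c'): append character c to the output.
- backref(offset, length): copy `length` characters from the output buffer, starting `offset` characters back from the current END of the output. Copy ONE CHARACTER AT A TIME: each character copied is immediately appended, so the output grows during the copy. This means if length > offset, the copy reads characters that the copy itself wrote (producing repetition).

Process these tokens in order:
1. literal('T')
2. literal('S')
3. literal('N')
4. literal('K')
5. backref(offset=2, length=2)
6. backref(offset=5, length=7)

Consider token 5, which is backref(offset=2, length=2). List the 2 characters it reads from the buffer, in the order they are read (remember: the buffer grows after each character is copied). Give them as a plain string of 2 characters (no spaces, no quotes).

Answer: NK

Derivation:
Token 1: literal('T'). Output: "T"
Token 2: literal('S'). Output: "TS"
Token 3: literal('N'). Output: "TSN"
Token 4: literal('K'). Output: "TSNK"
Token 5: backref(off=2, len=2). Buffer before: "TSNK" (len 4)
  byte 1: read out[2]='N', append. Buffer now: "TSNKN"
  byte 2: read out[3]='K', append. Buffer now: "TSNKNK"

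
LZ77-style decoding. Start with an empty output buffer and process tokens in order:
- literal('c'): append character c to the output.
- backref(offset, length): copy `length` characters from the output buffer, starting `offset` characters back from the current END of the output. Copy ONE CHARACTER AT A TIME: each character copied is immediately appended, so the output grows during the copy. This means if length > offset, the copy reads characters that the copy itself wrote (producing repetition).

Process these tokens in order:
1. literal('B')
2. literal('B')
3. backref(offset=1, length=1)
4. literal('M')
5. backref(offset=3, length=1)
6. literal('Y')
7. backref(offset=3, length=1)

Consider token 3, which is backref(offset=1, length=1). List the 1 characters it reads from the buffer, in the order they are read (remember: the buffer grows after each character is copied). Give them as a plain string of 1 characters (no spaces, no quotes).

Token 1: literal('B'). Output: "B"
Token 2: literal('B'). Output: "BB"
Token 3: backref(off=1, len=1). Buffer before: "BB" (len 2)
  byte 1: read out[1]='B', append. Buffer now: "BBB"

Answer: B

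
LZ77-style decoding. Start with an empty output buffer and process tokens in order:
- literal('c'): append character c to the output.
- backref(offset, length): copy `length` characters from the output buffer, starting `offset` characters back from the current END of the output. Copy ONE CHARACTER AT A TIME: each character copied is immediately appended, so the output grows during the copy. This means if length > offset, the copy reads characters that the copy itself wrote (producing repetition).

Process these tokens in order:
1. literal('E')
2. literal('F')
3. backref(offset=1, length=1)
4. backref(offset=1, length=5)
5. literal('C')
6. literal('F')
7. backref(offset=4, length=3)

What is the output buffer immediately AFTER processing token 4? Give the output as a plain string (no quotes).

Token 1: literal('E'). Output: "E"
Token 2: literal('F'). Output: "EF"
Token 3: backref(off=1, len=1). Copied 'F' from pos 1. Output: "EFF"
Token 4: backref(off=1, len=5) (overlapping!). Copied 'FFFFF' from pos 2. Output: "EFFFFFFF"

Answer: EFFFFFFF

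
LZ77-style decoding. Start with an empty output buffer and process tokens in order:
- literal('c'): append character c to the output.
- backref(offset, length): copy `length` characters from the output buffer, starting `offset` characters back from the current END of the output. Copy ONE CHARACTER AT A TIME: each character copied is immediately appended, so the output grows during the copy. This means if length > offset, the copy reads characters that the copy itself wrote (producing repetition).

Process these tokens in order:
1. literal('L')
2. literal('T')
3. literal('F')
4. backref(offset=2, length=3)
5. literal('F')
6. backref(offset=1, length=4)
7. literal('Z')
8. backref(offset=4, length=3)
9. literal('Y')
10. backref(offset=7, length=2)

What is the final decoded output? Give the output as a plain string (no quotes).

Token 1: literal('L'). Output: "L"
Token 2: literal('T'). Output: "LT"
Token 3: literal('F'). Output: "LTF"
Token 4: backref(off=2, len=3) (overlapping!). Copied 'TFT' from pos 1. Output: "LTFTFT"
Token 5: literal('F'). Output: "LTFTFTF"
Token 6: backref(off=1, len=4) (overlapping!). Copied 'FFFF' from pos 6. Output: "LTFTFTFFFFF"
Token 7: literal('Z'). Output: "LTFTFTFFFFFZ"
Token 8: backref(off=4, len=3). Copied 'FFF' from pos 8. Output: "LTFTFTFFFFFZFFF"
Token 9: literal('Y'). Output: "LTFTFTFFFFFZFFFY"
Token 10: backref(off=7, len=2). Copied 'FF' from pos 9. Output: "LTFTFTFFFFFZFFFYFF"

Answer: LTFTFTFFFFFZFFFYFF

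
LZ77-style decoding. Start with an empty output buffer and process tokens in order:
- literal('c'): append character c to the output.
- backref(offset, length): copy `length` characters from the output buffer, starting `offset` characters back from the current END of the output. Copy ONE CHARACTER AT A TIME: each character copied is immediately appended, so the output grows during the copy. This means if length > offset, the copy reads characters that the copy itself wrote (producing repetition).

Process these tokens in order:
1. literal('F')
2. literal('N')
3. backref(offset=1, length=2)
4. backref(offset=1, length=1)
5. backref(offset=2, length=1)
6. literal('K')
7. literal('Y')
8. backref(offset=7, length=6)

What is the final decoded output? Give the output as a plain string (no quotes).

Answer: FNNNNNKYNNNNNK

Derivation:
Token 1: literal('F'). Output: "F"
Token 2: literal('N'). Output: "FN"
Token 3: backref(off=1, len=2) (overlapping!). Copied 'NN' from pos 1. Output: "FNNN"
Token 4: backref(off=1, len=1). Copied 'N' from pos 3. Output: "FNNNN"
Token 5: backref(off=2, len=1). Copied 'N' from pos 3. Output: "FNNNNN"
Token 6: literal('K'). Output: "FNNNNNK"
Token 7: literal('Y'). Output: "FNNNNNKY"
Token 8: backref(off=7, len=6). Copied 'NNNNNK' from pos 1. Output: "FNNNNNKYNNNNNK"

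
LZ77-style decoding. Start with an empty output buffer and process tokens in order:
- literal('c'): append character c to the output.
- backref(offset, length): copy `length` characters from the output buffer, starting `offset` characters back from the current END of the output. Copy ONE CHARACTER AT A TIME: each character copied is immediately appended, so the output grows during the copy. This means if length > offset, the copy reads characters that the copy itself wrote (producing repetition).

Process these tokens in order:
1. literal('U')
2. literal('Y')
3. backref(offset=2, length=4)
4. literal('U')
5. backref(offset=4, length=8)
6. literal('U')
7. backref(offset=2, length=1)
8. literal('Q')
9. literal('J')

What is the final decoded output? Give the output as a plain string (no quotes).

Answer: UYUYUYUYUYUYUYUUUQJ

Derivation:
Token 1: literal('U'). Output: "U"
Token 2: literal('Y'). Output: "UY"
Token 3: backref(off=2, len=4) (overlapping!). Copied 'UYUY' from pos 0. Output: "UYUYUY"
Token 4: literal('U'). Output: "UYUYUYU"
Token 5: backref(off=4, len=8) (overlapping!). Copied 'YUYUYUYU' from pos 3. Output: "UYUYUYUYUYUYUYU"
Token 6: literal('U'). Output: "UYUYUYUYUYUYUYUU"
Token 7: backref(off=2, len=1). Copied 'U' from pos 14. Output: "UYUYUYUYUYUYUYUUU"
Token 8: literal('Q'). Output: "UYUYUYUYUYUYUYUUUQ"
Token 9: literal('J'). Output: "UYUYUYUYUYUYUYUUUQJ"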